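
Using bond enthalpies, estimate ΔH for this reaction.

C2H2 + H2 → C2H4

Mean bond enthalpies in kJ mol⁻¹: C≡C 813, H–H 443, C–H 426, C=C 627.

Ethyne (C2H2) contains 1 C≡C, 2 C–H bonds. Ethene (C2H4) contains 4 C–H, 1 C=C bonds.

ΔH ≈ −223 kJ

Bonds broken (reactants):
  C≡C: 1 × 813 = 813
  C–H: 2 × 426 = 852
  H–H: 1 × 443 = 443
  Σ(broken) = 2108 kJ
Bonds formed (products):
  C–H: 4 × 426 = 1704
  C=C: 1 × 627 = 627
  Σ(formed) = 2331 kJ
ΔH = Σ(broken) − Σ(formed) = 2108 − 2331 = −223 kJ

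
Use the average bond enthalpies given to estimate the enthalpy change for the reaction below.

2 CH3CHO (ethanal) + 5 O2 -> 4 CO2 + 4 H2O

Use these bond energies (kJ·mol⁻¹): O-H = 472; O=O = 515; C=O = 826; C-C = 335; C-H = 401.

ΔH ≈ −2279 kJ

Bonds broken (reactants):
  C-C: 2 × 335 = 670
  C-H: 8 × 401 = 3208
  C=O: 2 × 826 = 1652
  O=O: 5 × 515 = 2575
  Σ(broken) = 8105 kJ
Bonds formed (products):
  C=O: 8 × 826 = 6608
  O-H: 8 × 472 = 3776
  Σ(formed) = 10384 kJ
ΔH = Σ(broken) − Σ(formed) = 8105 − 10384 = −2279 kJ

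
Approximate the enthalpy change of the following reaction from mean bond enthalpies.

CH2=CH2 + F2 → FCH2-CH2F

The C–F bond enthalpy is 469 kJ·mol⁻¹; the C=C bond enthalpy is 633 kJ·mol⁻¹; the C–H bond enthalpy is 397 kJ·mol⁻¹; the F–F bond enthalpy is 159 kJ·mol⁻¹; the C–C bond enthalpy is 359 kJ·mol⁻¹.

Bonds broken (reactants):
  C–H: 4 × 397 = 1588
  C=C: 1 × 633 = 633
  F–F: 1 × 159 = 159
  Σ(broken) = 2380 kJ
Bonds formed (products):
  C–C: 1 × 359 = 359
  C–F: 2 × 469 = 938
  C–H: 4 × 397 = 1588
  Σ(formed) = 2885 kJ
ΔH = Σ(broken) − Σ(formed) = 2380 − 2885 = −505 kJ

ΔH ≈ −505 kJ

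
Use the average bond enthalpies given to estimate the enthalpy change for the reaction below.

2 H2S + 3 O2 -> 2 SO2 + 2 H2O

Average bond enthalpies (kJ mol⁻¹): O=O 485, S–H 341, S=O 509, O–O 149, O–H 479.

ΔH ≈ −1133 kJ

Bonds broken (reactants):
  O=O: 3 × 485 = 1455
  S–H: 4 × 341 = 1364
  Σ(broken) = 2819 kJ
Bonds formed (products):
  O–H: 4 × 479 = 1916
  S=O: 4 × 509 = 2036
  Σ(formed) = 3952 kJ
ΔH = Σ(broken) − Σ(formed) = 2819 − 3952 = −1133 kJ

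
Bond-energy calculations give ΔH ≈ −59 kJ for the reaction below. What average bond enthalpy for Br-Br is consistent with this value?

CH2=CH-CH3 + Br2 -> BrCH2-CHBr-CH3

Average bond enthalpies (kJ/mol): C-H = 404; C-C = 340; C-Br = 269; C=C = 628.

D(Br-Br) ≈ 191 kJ/mol

Let D be the Br-Br bond energy.
Σ(broken) = 1×D + 1×340 + 6×404 + 1×628 = 3392 + D
Σ(formed) = 2×269 + 2×340 + 6×404 = 3642
ΔH = Σ(broken) − Σ(formed) = (3392 + D) − (3642) = −250 + D
Setting this equal to −59 kJ gives D = 191 kJ/mol.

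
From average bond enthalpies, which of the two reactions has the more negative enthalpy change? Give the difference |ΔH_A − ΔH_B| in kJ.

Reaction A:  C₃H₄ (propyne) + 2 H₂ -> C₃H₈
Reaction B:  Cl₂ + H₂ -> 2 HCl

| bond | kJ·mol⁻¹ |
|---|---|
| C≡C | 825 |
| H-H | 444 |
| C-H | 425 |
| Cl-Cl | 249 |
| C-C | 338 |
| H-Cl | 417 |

Reaction A, by 184 kJ

Reaction A:
  Bonds broken (reactants):
    C≡C: 1 × 825 = 825
    C-C: 1 × 338 = 338
    C-H: 4 × 425 = 1700
    H-H: 2 × 444 = 888
    Σ(broken) = 3751 kJ
  Bonds formed (products):
    C-C: 2 × 338 = 676
    C-H: 8 × 425 = 3400
    Σ(formed) = 4076 kJ
  ΔH_A = 3751 − 4076 = −325 kJ
Reaction B:
  Bonds broken (reactants):
    Cl-Cl: 1 × 249 = 249
    H-H: 1 × 444 = 444
    Σ(broken) = 693 kJ
  Bonds formed (products):
    H-Cl: 2 × 417 = 834
    Σ(formed) = 834 kJ
  ΔH_B = 693 − 834 = −141 kJ
ΔH_A − ΔH_B = −184 kJ, so reaction A has the more negative ΔH; |ΔH_A − ΔH_B| = 184 kJ.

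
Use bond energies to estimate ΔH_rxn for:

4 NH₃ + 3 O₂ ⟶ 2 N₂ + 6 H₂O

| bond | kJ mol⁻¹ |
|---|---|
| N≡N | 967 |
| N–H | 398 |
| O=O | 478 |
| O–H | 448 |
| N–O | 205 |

ΔH ≈ −1100 kJ

Bonds broken (reactants):
  N–H: 12 × 398 = 4776
  O=O: 3 × 478 = 1434
  Σ(broken) = 6210 kJ
Bonds formed (products):
  N≡N: 2 × 967 = 1934
  O–H: 12 × 448 = 5376
  Σ(formed) = 7310 kJ
ΔH = Σ(broken) − Σ(formed) = 6210 − 7310 = −1100 kJ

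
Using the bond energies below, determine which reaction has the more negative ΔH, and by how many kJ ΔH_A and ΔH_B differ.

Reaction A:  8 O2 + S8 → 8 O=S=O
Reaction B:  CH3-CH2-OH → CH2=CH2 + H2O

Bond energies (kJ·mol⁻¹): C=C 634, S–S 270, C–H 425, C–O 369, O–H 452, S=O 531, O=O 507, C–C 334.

Reaction A, by 2322 kJ

Reaction A:
  Bonds broken (reactants):
    O=O: 8 × 507 = 4056
    S–S: 8 × 270 = 2160
    Σ(broken) = 6216 kJ
  Bonds formed (products):
    S=O: 16 × 531 = 8496
    Σ(formed) = 8496 kJ
  ΔH_A = 6216 − 8496 = −2280 kJ
Reaction B:
  Bonds broken (reactants):
    C–C: 1 × 334 = 334
    C–H: 5 × 425 = 2125
    C–O: 1 × 369 = 369
    O–H: 1 × 452 = 452
    Σ(broken) = 3280 kJ
  Bonds formed (products):
    C–H: 4 × 425 = 1700
    C=C: 1 × 634 = 634
    O–H: 2 × 452 = 904
    Σ(formed) = 3238 kJ
  ΔH_B = 3280 − 3238 = +42 kJ
ΔH_A − ΔH_B = −2322 kJ, so reaction A has the more negative ΔH; |ΔH_A − ΔH_B| = 2322 kJ.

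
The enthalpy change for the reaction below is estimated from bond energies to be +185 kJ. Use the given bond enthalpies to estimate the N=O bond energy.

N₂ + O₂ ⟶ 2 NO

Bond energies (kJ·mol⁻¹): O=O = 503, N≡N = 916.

Let D be the N=O bond energy.
Σ(broken) = 1×916 + 1×503 = 1419
Σ(formed) = 2×D = 2D
ΔH = Σ(broken) − Σ(formed) = (1419) − (2D) = +1419 − 2D
Setting this equal to +185 kJ gives 2D = 1234, so D = 617 kJ/mol.

D(N=O) ≈ 617 kJ/mol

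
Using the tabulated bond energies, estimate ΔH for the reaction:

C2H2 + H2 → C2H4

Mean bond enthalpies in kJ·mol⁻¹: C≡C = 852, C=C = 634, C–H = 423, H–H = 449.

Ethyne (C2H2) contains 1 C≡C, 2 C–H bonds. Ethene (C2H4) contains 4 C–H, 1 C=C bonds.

ΔH ≈ −179 kJ

Bonds broken (reactants):
  C≡C: 1 × 852 = 852
  C–H: 2 × 423 = 846
  H–H: 1 × 449 = 449
  Σ(broken) = 2147 kJ
Bonds formed (products):
  C–H: 4 × 423 = 1692
  C=C: 1 × 634 = 634
  Σ(formed) = 2326 kJ
ΔH = Σ(broken) − Σ(formed) = 2147 − 2326 = −179 kJ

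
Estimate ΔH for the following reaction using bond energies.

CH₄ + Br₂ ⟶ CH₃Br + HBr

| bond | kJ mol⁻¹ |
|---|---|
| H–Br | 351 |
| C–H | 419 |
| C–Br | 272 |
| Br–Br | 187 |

ΔH ≈ −17 kJ

Bonds broken (reactants):
  Br–Br: 1 × 187 = 187
  C–H: 4 × 419 = 1676
  Σ(broken) = 1863 kJ
Bonds formed (products):
  C–Br: 1 × 272 = 272
  C–H: 3 × 419 = 1257
  H–Br: 1 × 351 = 351
  Σ(formed) = 1880 kJ
ΔH = Σ(broken) − Σ(formed) = 1863 − 1880 = −17 kJ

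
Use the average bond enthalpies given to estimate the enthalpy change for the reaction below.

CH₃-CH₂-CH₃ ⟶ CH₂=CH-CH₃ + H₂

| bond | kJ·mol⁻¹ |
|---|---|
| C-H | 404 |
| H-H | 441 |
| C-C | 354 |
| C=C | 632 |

ΔH ≈ +89 kJ

Bonds broken (reactants):
  C-C: 2 × 354 = 708
  C-H: 8 × 404 = 3232
  Σ(broken) = 3940 kJ
Bonds formed (products):
  C-C: 1 × 354 = 354
  C-H: 6 × 404 = 2424
  C=C: 1 × 632 = 632
  H-H: 1 × 441 = 441
  Σ(formed) = 3851 kJ
ΔH = Σ(broken) − Σ(formed) = 3940 − 3851 = +89 kJ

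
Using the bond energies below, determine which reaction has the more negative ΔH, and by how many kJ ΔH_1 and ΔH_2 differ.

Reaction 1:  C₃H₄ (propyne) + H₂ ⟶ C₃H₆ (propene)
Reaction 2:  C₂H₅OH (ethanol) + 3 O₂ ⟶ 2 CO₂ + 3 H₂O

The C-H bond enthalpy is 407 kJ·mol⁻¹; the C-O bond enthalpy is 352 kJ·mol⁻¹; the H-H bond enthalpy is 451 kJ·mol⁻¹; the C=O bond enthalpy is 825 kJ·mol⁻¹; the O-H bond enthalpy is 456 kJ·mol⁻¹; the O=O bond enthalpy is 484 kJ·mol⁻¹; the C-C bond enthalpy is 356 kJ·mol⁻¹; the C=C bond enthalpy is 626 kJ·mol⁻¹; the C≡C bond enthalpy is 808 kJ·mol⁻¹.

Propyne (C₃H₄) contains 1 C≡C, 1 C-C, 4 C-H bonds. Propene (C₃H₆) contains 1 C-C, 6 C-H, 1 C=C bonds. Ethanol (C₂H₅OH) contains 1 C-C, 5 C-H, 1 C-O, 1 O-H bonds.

Reaction 1:
  Bonds broken (reactants):
    C≡C: 1 × 808 = 808
    C-C: 1 × 356 = 356
    C-H: 4 × 407 = 1628
    H-H: 1 × 451 = 451
    Σ(broken) = 3243 kJ
  Bonds formed (products):
    C-C: 1 × 356 = 356
    C-H: 6 × 407 = 2442
    C=C: 1 × 626 = 626
    Σ(formed) = 3424 kJ
  ΔH_1 = 3243 − 3424 = −181 kJ
Reaction 2:
  Bonds broken (reactants):
    C-C: 1 × 356 = 356
    C-H: 5 × 407 = 2035
    C-O: 1 × 352 = 352
    O-H: 1 × 456 = 456
    O=O: 3 × 484 = 1452
    Σ(broken) = 4651 kJ
  Bonds formed (products):
    C=O: 4 × 825 = 3300
    O-H: 6 × 456 = 2736
    Σ(formed) = 6036 kJ
  ΔH_2 = 4651 − 6036 = −1385 kJ
ΔH_1 − ΔH_2 = +1204 kJ, so reaction 2 has the more negative ΔH; |ΔH_1 − ΔH_2| = 1204 kJ.

Reaction 2, by 1204 kJ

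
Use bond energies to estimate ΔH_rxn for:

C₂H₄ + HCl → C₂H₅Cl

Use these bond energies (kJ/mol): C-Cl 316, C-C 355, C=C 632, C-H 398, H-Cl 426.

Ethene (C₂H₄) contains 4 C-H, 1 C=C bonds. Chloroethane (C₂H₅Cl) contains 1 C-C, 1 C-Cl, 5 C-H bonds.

Bonds broken (reactants):
  C-H: 4 × 398 = 1592
  C=C: 1 × 632 = 632
  H-Cl: 1 × 426 = 426
  Σ(broken) = 2650 kJ
Bonds formed (products):
  C-C: 1 × 355 = 355
  C-Cl: 1 × 316 = 316
  C-H: 5 × 398 = 1990
  Σ(formed) = 2661 kJ
ΔH = Σ(broken) − Σ(formed) = 2650 − 2661 = −11 kJ

ΔH ≈ −11 kJ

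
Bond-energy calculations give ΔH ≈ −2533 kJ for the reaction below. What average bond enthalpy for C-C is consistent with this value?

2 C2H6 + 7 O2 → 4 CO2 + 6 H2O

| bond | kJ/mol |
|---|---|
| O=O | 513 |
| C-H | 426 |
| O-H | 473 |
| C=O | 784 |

D(C-C) ≈ 356 kJ/mol

Let D be the C-C bond energy.
Σ(broken) = 2×D + 12×426 + 7×513 = 8703 + 2D
Σ(formed) = 8×784 + 12×473 = 11948
ΔH = Σ(broken) − Σ(formed) = (8703 + 2D) − (11948) = −3245 + 2D
Setting this equal to −2533 kJ gives 2D = 712, so D = 356 kJ/mol.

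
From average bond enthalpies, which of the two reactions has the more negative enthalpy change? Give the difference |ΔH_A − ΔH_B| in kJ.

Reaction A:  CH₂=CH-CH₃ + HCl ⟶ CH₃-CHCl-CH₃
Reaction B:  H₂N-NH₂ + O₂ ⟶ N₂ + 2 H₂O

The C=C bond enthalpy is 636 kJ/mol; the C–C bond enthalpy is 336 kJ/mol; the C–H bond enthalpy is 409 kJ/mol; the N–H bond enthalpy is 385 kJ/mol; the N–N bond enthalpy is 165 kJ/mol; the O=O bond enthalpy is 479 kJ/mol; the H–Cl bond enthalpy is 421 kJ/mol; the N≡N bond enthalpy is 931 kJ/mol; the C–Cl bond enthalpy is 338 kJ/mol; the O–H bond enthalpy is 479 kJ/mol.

Reaction A:
  Bonds broken (reactants):
    C–C: 1 × 336 = 336
    C–H: 6 × 409 = 2454
    C=C: 1 × 636 = 636
    H–Cl: 1 × 421 = 421
    Σ(broken) = 3847 kJ
  Bonds formed (products):
    C–C: 2 × 336 = 672
    C–Cl: 1 × 338 = 338
    C–H: 7 × 409 = 2863
    Σ(formed) = 3873 kJ
  ΔH_A = 3847 − 3873 = −26 kJ
Reaction B:
  Bonds broken (reactants):
    N–H: 4 × 385 = 1540
    N–N: 1 × 165 = 165
    O=O: 1 × 479 = 479
    Σ(broken) = 2184 kJ
  Bonds formed (products):
    N≡N: 1 × 931 = 931
    O–H: 4 × 479 = 1916
    Σ(formed) = 2847 kJ
  ΔH_B = 2184 − 2847 = −663 kJ
ΔH_A − ΔH_B = +637 kJ, so reaction B has the more negative ΔH; |ΔH_A − ΔH_B| = 637 kJ.

Reaction B, by 637 kJ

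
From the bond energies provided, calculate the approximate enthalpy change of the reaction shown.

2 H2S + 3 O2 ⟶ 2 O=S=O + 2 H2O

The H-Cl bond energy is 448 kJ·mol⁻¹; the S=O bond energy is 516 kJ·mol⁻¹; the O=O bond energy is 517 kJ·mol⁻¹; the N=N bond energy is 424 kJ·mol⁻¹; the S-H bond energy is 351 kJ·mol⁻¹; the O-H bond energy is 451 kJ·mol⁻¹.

ΔH ≈ −913 kJ

Bonds broken (reactants):
  O=O: 3 × 517 = 1551
  S-H: 4 × 351 = 1404
  Σ(broken) = 2955 kJ
Bonds formed (products):
  O-H: 4 × 451 = 1804
  S=O: 4 × 516 = 2064
  Σ(formed) = 3868 kJ
ΔH = Σ(broken) − Σ(formed) = 2955 − 3868 = −913 kJ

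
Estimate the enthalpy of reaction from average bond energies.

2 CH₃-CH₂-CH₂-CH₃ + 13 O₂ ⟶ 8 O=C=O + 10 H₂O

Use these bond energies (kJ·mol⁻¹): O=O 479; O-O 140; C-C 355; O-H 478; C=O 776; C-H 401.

Bonds broken (reactants):
  C-C: 6 × 355 = 2130
  C-H: 20 × 401 = 8020
  O=O: 13 × 479 = 6227
  Σ(broken) = 16377 kJ
Bonds formed (products):
  C=O: 16 × 776 = 12416
  O-H: 20 × 478 = 9560
  Σ(formed) = 21976 kJ
ΔH = Σ(broken) − Σ(formed) = 16377 − 21976 = −5599 kJ

ΔH ≈ −5599 kJ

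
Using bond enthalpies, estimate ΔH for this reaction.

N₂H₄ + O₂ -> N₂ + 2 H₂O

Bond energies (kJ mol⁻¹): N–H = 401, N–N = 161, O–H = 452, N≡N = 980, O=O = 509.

ΔH ≈ −514 kJ

Bonds broken (reactants):
  N–H: 4 × 401 = 1604
  N–N: 1 × 161 = 161
  O=O: 1 × 509 = 509
  Σ(broken) = 2274 kJ
Bonds formed (products):
  N≡N: 1 × 980 = 980
  O–H: 4 × 452 = 1808
  Σ(formed) = 2788 kJ
ΔH = Σ(broken) − Σ(formed) = 2274 − 2788 = −514 kJ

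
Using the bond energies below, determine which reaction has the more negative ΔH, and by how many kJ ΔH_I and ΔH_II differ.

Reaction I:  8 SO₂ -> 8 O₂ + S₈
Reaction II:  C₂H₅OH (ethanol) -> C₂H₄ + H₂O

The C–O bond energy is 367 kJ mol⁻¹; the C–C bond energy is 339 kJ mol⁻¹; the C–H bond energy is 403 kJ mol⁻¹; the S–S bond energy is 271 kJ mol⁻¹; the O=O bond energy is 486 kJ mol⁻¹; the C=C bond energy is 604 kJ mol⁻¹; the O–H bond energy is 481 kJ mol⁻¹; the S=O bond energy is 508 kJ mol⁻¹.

Reaction I:
  Bonds broken (reactants):
    S=O: 16 × 508 = 8128
    Σ(broken) = 8128 kJ
  Bonds formed (products):
    O=O: 8 × 486 = 3888
    S–S: 8 × 271 = 2168
    Σ(formed) = 6056 kJ
  ΔH_I = 8128 − 6056 = +2072 kJ
Reaction II:
  Bonds broken (reactants):
    C–C: 1 × 339 = 339
    C–H: 5 × 403 = 2015
    C–O: 1 × 367 = 367
    O–H: 1 × 481 = 481
    Σ(broken) = 3202 kJ
  Bonds formed (products):
    C–H: 4 × 403 = 1612
    C=C: 1 × 604 = 604
    O–H: 2 × 481 = 962
    Σ(formed) = 3178 kJ
  ΔH_II = 3202 − 3178 = +24 kJ
ΔH_I − ΔH_II = +2048 kJ, so reaction II has the more negative ΔH; |ΔH_I − ΔH_II| = 2048 kJ.

Reaction II, by 2048 kJ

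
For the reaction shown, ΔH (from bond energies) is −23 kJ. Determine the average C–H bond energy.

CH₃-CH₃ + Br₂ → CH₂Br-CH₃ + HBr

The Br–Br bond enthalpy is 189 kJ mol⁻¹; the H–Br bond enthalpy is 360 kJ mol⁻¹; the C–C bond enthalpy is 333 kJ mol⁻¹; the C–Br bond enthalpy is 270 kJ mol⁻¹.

D(C–H) ≈ 418 kJ/mol

Let D be the C–H bond energy.
Σ(broken) = 1×189 + 1×333 + 6×D = 522 + 6D
Σ(formed) = 1×270 + 1×333 + 5×D + 1×360 = 963 + 5D
ΔH = Σ(broken) − Σ(formed) = (522 + 6D) − (963 + 5D) = −441 + D
Setting this equal to −23 kJ gives D = 418 kJ/mol.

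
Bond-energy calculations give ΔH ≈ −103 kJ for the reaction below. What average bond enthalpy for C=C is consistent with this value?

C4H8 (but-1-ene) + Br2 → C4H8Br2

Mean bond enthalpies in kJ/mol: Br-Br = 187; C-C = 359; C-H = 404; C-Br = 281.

Let D be the C=C bond energy.
Σ(broken) = 1×187 + 2×359 + 8×404 + 1×D = 4137 + D
Σ(formed) = 2×281 + 3×359 + 8×404 = 4871
ΔH = Σ(broken) − Σ(formed) = (4137 + D) − (4871) = −734 + D
Setting this equal to −103 kJ gives D = 631 kJ/mol.

D(C=C) ≈ 631 kJ/mol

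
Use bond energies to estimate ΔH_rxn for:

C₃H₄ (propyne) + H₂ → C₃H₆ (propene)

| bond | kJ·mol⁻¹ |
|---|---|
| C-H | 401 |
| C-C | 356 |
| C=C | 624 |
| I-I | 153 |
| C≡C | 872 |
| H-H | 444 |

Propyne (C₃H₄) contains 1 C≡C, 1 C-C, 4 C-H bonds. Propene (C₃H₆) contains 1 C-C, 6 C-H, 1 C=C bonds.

Bonds broken (reactants):
  C≡C: 1 × 872 = 872
  C-C: 1 × 356 = 356
  C-H: 4 × 401 = 1604
  H-H: 1 × 444 = 444
  Σ(broken) = 3276 kJ
Bonds formed (products):
  C-C: 1 × 356 = 356
  C-H: 6 × 401 = 2406
  C=C: 1 × 624 = 624
  Σ(formed) = 3386 kJ
ΔH = Σ(broken) − Σ(formed) = 3276 − 3386 = −110 kJ

ΔH ≈ −110 kJ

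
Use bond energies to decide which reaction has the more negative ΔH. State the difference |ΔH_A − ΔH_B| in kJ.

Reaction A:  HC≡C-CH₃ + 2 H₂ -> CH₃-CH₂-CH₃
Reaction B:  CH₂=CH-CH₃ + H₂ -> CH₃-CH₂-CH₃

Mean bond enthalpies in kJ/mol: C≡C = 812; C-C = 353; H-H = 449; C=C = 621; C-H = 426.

Reaction A:
  Bonds broken (reactants):
    C≡C: 1 × 812 = 812
    C-C: 1 × 353 = 353
    C-H: 4 × 426 = 1704
    H-H: 2 × 449 = 898
    Σ(broken) = 3767 kJ
  Bonds formed (products):
    C-C: 2 × 353 = 706
    C-H: 8 × 426 = 3408
    Σ(formed) = 4114 kJ
  ΔH_A = 3767 − 4114 = −347 kJ
Reaction B:
  Bonds broken (reactants):
    C-C: 1 × 353 = 353
    C-H: 6 × 426 = 2556
    C=C: 1 × 621 = 621
    H-H: 1 × 449 = 449
    Σ(broken) = 3979 kJ
  Bonds formed (products):
    C-C: 2 × 353 = 706
    C-H: 8 × 426 = 3408
    Σ(formed) = 4114 kJ
  ΔH_B = 3979 − 4114 = −135 kJ
ΔH_A − ΔH_B = −212 kJ, so reaction A has the more negative ΔH; |ΔH_A − ΔH_B| = 212 kJ.

Reaction A, by 212 kJ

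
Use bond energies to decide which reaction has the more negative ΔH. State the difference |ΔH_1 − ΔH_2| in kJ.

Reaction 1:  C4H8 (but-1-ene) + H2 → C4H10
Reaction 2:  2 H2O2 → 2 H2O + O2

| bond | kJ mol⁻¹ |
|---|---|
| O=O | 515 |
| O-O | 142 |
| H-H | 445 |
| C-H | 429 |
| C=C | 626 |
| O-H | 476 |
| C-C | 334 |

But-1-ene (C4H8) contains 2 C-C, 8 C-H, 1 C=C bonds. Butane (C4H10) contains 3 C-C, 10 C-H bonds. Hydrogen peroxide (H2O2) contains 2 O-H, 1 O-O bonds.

Reaction 2, by 110 kJ

Reaction 1:
  Bonds broken (reactants):
    C-C: 2 × 334 = 668
    C-H: 8 × 429 = 3432
    C=C: 1 × 626 = 626
    H-H: 1 × 445 = 445
    Σ(broken) = 5171 kJ
  Bonds formed (products):
    C-C: 3 × 334 = 1002
    C-H: 10 × 429 = 4290
    Σ(formed) = 5292 kJ
  ΔH_1 = 5171 − 5292 = −121 kJ
Reaction 2:
  Bonds broken (reactants):
    O-H: 4 × 476 = 1904
    O-O: 2 × 142 = 284
    Σ(broken) = 2188 kJ
  Bonds formed (products):
    O-H: 4 × 476 = 1904
    O=O: 1 × 515 = 515
    Σ(formed) = 2419 kJ
  ΔH_2 = 2188 − 2419 = −231 kJ
ΔH_1 − ΔH_2 = +110 kJ, so reaction 2 has the more negative ΔH; |ΔH_1 − ΔH_2| = 110 kJ.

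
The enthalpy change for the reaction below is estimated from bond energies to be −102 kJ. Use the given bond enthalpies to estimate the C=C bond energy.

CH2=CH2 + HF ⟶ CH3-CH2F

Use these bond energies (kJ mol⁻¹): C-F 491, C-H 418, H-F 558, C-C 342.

Let D be the C=C bond energy.
Σ(broken) = 4×418 + 1×D + 1×558 = 2230 + D
Σ(formed) = 1×342 + 1×491 + 5×418 = 2923
ΔH = Σ(broken) − Σ(formed) = (2230 + D) − (2923) = −693 + D
Setting this equal to −102 kJ gives D = 591 kJ/mol.

D(C=C) ≈ 591 kJ/mol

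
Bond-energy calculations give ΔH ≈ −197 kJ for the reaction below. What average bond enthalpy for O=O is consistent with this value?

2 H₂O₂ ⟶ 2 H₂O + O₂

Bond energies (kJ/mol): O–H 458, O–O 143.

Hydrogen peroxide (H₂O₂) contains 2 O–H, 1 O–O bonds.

Let D be the O=O bond energy.
Σ(broken) = 4×458 + 2×143 = 2118
Σ(formed) = 4×458 + 1×D = 1832 + D
ΔH = Σ(broken) − Σ(formed) = (2118) − (1832 + D) = +286 − D
Setting this equal to −197 kJ gives D = 483 kJ/mol.

D(O=O) ≈ 483 kJ/mol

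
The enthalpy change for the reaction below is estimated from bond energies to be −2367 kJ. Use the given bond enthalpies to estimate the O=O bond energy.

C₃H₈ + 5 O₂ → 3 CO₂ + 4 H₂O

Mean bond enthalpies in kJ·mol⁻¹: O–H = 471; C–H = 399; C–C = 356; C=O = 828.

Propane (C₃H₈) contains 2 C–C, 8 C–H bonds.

Let D be the O=O bond energy.
Σ(broken) = 2×356 + 8×399 + 5×D = 3904 + 5D
Σ(formed) = 6×828 + 8×471 = 8736
ΔH = Σ(broken) − Σ(formed) = (3904 + 5D) − (8736) = −4832 + 5D
Setting this equal to −2367 kJ gives 5D = 2465, so D = 493 kJ/mol.

D(O=O) ≈ 493 kJ/mol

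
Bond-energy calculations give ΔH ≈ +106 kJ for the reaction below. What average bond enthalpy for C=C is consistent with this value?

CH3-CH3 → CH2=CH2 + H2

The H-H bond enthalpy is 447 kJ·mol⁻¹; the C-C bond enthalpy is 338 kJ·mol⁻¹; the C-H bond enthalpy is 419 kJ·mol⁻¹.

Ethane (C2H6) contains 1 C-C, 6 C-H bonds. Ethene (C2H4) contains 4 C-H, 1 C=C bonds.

Let D be the C=C bond energy.
Σ(broken) = 1×338 + 6×419 = 2852
Σ(formed) = 4×419 + 1×D + 1×447 = 2123 + D
ΔH = Σ(broken) − Σ(formed) = (2852) − (2123 + D) = +729 − D
Setting this equal to +106 kJ gives D = 623 kJ/mol.

D(C=C) ≈ 623 kJ/mol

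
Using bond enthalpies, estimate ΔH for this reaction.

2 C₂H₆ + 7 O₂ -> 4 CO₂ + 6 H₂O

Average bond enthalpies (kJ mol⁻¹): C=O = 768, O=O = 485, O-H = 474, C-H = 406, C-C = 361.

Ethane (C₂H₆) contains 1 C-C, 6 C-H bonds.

Bonds broken (reactants):
  C-C: 2 × 361 = 722
  C-H: 12 × 406 = 4872
  O=O: 7 × 485 = 3395
  Σ(broken) = 8989 kJ
Bonds formed (products):
  C=O: 8 × 768 = 6144
  O-H: 12 × 474 = 5688
  Σ(formed) = 11832 kJ
ΔH = Σ(broken) − Σ(formed) = 8989 − 11832 = −2843 kJ

ΔH ≈ −2843 kJ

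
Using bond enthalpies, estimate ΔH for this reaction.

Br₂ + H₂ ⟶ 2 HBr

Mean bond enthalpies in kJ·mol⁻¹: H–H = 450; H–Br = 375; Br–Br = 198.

Bonds broken (reactants):
  Br–Br: 1 × 198 = 198
  H–H: 1 × 450 = 450
  Σ(broken) = 648 kJ
Bonds formed (products):
  H–Br: 2 × 375 = 750
  Σ(formed) = 750 kJ
ΔH = Σ(broken) − Σ(formed) = 648 − 750 = −102 kJ

ΔH ≈ −102 kJ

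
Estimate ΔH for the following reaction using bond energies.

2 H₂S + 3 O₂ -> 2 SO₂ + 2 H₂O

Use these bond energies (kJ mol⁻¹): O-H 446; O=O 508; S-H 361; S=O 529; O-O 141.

ΔH ≈ −932 kJ

Bonds broken (reactants):
  O=O: 3 × 508 = 1524
  S-H: 4 × 361 = 1444
  Σ(broken) = 2968 kJ
Bonds formed (products):
  O-H: 4 × 446 = 1784
  S=O: 4 × 529 = 2116
  Σ(formed) = 3900 kJ
ΔH = Σ(broken) − Σ(formed) = 2968 − 3900 = −932 kJ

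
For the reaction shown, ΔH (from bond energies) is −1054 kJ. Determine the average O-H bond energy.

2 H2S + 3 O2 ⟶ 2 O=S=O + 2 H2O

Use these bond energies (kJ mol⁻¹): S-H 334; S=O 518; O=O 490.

D(O-H) ≈ 447 kJ/mol

Let D be the O-H bond energy.
Σ(broken) = 3×490 + 4×334 = 2806
Σ(formed) = 4×D + 4×518 = 2072 + 4D
ΔH = Σ(broken) − Σ(formed) = (2806) − (2072 + 4D) = +734 − 4D
Setting this equal to −1054 kJ gives 4D = 1788, so D = 447 kJ/mol.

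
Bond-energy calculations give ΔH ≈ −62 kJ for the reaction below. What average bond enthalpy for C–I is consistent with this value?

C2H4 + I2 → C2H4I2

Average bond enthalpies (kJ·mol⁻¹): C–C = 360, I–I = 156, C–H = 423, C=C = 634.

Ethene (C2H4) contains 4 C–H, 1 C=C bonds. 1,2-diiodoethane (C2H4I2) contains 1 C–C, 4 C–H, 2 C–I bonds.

D(C–I) ≈ 246 kJ/mol

Let D be the C–I bond energy.
Σ(broken) = 4×423 + 1×634 + 1×156 = 2482
Σ(formed) = 1×360 + 4×423 + 2×D = 2052 + 2D
ΔH = Σ(broken) − Σ(formed) = (2482) − (2052 + 2D) = +430 − 2D
Setting this equal to −62 kJ gives 2D = 492, so D = 246 kJ/mol.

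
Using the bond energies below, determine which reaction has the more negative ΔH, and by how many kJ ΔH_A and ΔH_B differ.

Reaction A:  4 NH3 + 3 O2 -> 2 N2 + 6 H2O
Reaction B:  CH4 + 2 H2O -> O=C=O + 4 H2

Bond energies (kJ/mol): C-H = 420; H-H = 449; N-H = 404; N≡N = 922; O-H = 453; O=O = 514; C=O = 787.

Reaction A:
  Bonds broken (reactants):
    N-H: 12 × 404 = 4848
    O=O: 3 × 514 = 1542
    Σ(broken) = 6390 kJ
  Bonds formed (products):
    N≡N: 2 × 922 = 1844
    O-H: 12 × 453 = 5436
    Σ(formed) = 7280 kJ
  ΔH_A = 6390 − 7280 = −890 kJ
Reaction B:
  Bonds broken (reactants):
    C-H: 4 × 420 = 1680
    O-H: 4 × 453 = 1812
    Σ(broken) = 3492 kJ
  Bonds formed (products):
    C=O: 2 × 787 = 1574
    H-H: 4 × 449 = 1796
    Σ(formed) = 3370 kJ
  ΔH_B = 3492 − 3370 = +122 kJ
ΔH_A − ΔH_B = −1012 kJ, so reaction A has the more negative ΔH; |ΔH_A − ΔH_B| = 1012 kJ.

Reaction A, by 1012 kJ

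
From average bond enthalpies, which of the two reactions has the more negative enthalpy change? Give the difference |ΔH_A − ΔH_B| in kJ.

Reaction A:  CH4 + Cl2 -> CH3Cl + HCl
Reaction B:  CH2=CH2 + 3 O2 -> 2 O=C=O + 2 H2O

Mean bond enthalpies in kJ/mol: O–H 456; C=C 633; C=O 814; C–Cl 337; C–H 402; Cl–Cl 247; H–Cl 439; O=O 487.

Reaction A:
  Bonds broken (reactants):
    C–H: 4 × 402 = 1608
    Cl–Cl: 1 × 247 = 247
    Σ(broken) = 1855 kJ
  Bonds formed (products):
    C–Cl: 1 × 337 = 337
    C–H: 3 × 402 = 1206
    H–Cl: 1 × 439 = 439
    Σ(formed) = 1982 kJ
  ΔH_A = 1855 − 1982 = −127 kJ
Reaction B:
  Bonds broken (reactants):
    C–H: 4 × 402 = 1608
    C=C: 1 × 633 = 633
    O=O: 3 × 487 = 1461
    Σ(broken) = 3702 kJ
  Bonds formed (products):
    C=O: 4 × 814 = 3256
    O–H: 4 × 456 = 1824
    Σ(formed) = 5080 kJ
  ΔH_B = 3702 − 5080 = −1378 kJ
ΔH_A − ΔH_B = +1251 kJ, so reaction B has the more negative ΔH; |ΔH_A − ΔH_B| = 1251 kJ.

Reaction B, by 1251 kJ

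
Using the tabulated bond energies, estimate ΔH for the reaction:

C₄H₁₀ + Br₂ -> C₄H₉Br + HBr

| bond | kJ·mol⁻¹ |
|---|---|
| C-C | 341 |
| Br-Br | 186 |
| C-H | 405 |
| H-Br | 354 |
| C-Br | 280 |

Bonds broken (reactants):
  Br-Br: 1 × 186 = 186
  C-C: 3 × 341 = 1023
  C-H: 10 × 405 = 4050
  Σ(broken) = 5259 kJ
Bonds formed (products):
  C-Br: 1 × 280 = 280
  C-C: 3 × 341 = 1023
  C-H: 9 × 405 = 3645
  H-Br: 1 × 354 = 354
  Σ(formed) = 5302 kJ
ΔH = Σ(broken) − Σ(formed) = 5259 − 5302 = −43 kJ

ΔH ≈ −43 kJ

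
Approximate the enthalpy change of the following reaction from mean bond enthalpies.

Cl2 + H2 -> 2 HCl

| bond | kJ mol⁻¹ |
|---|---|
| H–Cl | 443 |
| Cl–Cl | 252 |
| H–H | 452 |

ΔH ≈ −182 kJ

Bonds broken (reactants):
  Cl–Cl: 1 × 252 = 252
  H–H: 1 × 452 = 452
  Σ(broken) = 704 kJ
Bonds formed (products):
  H–Cl: 2 × 443 = 886
  Σ(formed) = 886 kJ
ΔH = Σ(broken) − Σ(formed) = 704 − 886 = −182 kJ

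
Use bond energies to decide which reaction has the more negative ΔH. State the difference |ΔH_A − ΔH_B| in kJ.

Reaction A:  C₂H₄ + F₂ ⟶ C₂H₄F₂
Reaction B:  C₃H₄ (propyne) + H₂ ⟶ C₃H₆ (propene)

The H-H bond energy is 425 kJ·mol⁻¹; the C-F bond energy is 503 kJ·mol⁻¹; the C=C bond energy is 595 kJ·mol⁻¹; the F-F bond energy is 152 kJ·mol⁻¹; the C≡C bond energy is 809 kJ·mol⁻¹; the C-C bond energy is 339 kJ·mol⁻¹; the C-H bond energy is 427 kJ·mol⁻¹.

Reaction A, by 383 kJ

Reaction A:
  Bonds broken (reactants):
    C-H: 4 × 427 = 1708
    C=C: 1 × 595 = 595
    F-F: 1 × 152 = 152
    Σ(broken) = 2455 kJ
  Bonds formed (products):
    C-C: 1 × 339 = 339
    C-F: 2 × 503 = 1006
    C-H: 4 × 427 = 1708
    Σ(formed) = 3053 kJ
  ΔH_A = 2455 − 3053 = −598 kJ
Reaction B:
  Bonds broken (reactants):
    C≡C: 1 × 809 = 809
    C-C: 1 × 339 = 339
    C-H: 4 × 427 = 1708
    H-H: 1 × 425 = 425
    Σ(broken) = 3281 kJ
  Bonds formed (products):
    C-C: 1 × 339 = 339
    C-H: 6 × 427 = 2562
    C=C: 1 × 595 = 595
    Σ(formed) = 3496 kJ
  ΔH_B = 3281 − 3496 = −215 kJ
ΔH_A − ΔH_B = −383 kJ, so reaction A has the more negative ΔH; |ΔH_A − ΔH_B| = 383 kJ.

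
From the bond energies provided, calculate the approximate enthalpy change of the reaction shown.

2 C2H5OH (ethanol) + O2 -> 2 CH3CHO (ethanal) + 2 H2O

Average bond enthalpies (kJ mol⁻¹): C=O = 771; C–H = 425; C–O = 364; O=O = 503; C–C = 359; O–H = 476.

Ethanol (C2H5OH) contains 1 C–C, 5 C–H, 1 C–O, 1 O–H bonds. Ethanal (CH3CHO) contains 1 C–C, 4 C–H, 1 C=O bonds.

Bonds broken (reactants):
  C–C: 2 × 359 = 718
  C–H: 10 × 425 = 4250
  C–O: 2 × 364 = 728
  O–H: 2 × 476 = 952
  O=O: 1 × 503 = 503
  Σ(broken) = 7151 kJ
Bonds formed (products):
  C–C: 2 × 359 = 718
  C–H: 8 × 425 = 3400
  C=O: 2 × 771 = 1542
  O–H: 4 × 476 = 1904
  Σ(formed) = 7564 kJ
ΔH = Σ(broken) − Σ(formed) = 7151 − 7564 = −413 kJ

ΔH ≈ −413 kJ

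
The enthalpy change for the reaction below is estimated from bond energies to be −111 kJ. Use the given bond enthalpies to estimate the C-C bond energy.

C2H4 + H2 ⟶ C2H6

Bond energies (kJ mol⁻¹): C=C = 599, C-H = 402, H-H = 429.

Let D be the C-C bond energy.
Σ(broken) = 4×402 + 1×599 + 1×429 = 2636
Σ(formed) = 1×D + 6×402 = 2412 + D
ΔH = Σ(broken) − Σ(formed) = (2636) − (2412 + D) = +224 − D
Setting this equal to −111 kJ gives D = 335 kJ/mol.

D(C-C) ≈ 335 kJ/mol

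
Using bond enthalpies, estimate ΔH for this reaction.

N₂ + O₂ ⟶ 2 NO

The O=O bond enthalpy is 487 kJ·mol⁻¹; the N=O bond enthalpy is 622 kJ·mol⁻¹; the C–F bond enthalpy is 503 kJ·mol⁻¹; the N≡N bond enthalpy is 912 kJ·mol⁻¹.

Bonds broken (reactants):
  N≡N: 1 × 912 = 912
  O=O: 1 × 487 = 487
  Σ(broken) = 1399 kJ
Bonds formed (products):
  N=O: 2 × 622 = 1244
  Σ(formed) = 1244 kJ
ΔH = Σ(broken) − Σ(formed) = 1399 − 1244 = +155 kJ

ΔH ≈ +155 kJ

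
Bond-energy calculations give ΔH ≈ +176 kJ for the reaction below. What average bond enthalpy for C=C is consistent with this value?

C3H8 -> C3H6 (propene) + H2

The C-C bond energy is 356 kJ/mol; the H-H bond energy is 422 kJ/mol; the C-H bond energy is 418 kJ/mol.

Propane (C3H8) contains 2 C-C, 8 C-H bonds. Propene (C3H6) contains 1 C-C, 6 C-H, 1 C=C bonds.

D(C=C) ≈ 594 kJ/mol

Let D be the C=C bond energy.
Σ(broken) = 2×356 + 8×418 = 4056
Σ(formed) = 1×356 + 6×418 + 1×D + 1×422 = 3286 + D
ΔH = Σ(broken) − Σ(formed) = (4056) − (3286 + D) = +770 − D
Setting this equal to +176 kJ gives D = 594 kJ/mol.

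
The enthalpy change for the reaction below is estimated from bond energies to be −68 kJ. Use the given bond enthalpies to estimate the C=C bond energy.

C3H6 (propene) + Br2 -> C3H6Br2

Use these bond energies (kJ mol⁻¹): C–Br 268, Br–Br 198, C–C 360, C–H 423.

D(C=C) ≈ 630 kJ/mol

Let D be the C=C bond energy.
Σ(broken) = 1×198 + 1×360 + 6×423 + 1×D = 3096 + D
Σ(formed) = 2×268 + 2×360 + 6×423 = 3794
ΔH = Σ(broken) − Σ(formed) = (3096 + D) − (3794) = −698 + D
Setting this equal to −68 kJ gives D = 630 kJ/mol.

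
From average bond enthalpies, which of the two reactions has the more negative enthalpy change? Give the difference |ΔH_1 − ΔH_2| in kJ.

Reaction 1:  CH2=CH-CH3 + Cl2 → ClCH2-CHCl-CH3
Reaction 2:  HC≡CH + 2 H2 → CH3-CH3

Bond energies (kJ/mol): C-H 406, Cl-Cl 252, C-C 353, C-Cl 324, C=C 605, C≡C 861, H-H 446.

Reaction 2, by 80 kJ

Reaction 1:
  Bonds broken (reactants):
    C-C: 1 × 353 = 353
    C-H: 6 × 406 = 2436
    C=C: 1 × 605 = 605
    Cl-Cl: 1 × 252 = 252
    Σ(broken) = 3646 kJ
  Bonds formed (products):
    C-C: 2 × 353 = 706
    C-Cl: 2 × 324 = 648
    C-H: 6 × 406 = 2436
    Σ(formed) = 3790 kJ
  ΔH_1 = 3646 − 3790 = −144 kJ
Reaction 2:
  Bonds broken (reactants):
    C≡C: 1 × 861 = 861
    C-H: 2 × 406 = 812
    H-H: 2 × 446 = 892
    Σ(broken) = 2565 kJ
  Bonds formed (products):
    C-C: 1 × 353 = 353
    C-H: 6 × 406 = 2436
    Σ(formed) = 2789 kJ
  ΔH_2 = 2565 − 2789 = −224 kJ
ΔH_1 − ΔH_2 = +80 kJ, so reaction 2 has the more negative ΔH; |ΔH_1 − ΔH_2| = 80 kJ.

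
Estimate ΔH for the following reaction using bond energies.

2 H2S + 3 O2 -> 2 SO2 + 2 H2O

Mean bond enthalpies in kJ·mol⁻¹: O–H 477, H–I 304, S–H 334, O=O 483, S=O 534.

Bonds broken (reactants):
  O=O: 3 × 483 = 1449
  S–H: 4 × 334 = 1336
  Σ(broken) = 2785 kJ
Bonds formed (products):
  O–H: 4 × 477 = 1908
  S=O: 4 × 534 = 2136
  Σ(formed) = 4044 kJ
ΔH = Σ(broken) − Σ(formed) = 2785 − 4044 = −1259 kJ

ΔH ≈ −1259 kJ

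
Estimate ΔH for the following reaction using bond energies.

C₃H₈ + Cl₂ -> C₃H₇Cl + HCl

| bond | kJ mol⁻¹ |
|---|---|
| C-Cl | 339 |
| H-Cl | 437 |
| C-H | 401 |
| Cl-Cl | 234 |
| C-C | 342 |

ΔH ≈ −141 kJ

Bonds broken (reactants):
  C-C: 2 × 342 = 684
  C-H: 8 × 401 = 3208
  Cl-Cl: 1 × 234 = 234
  Σ(broken) = 4126 kJ
Bonds formed (products):
  C-C: 2 × 342 = 684
  C-Cl: 1 × 339 = 339
  C-H: 7 × 401 = 2807
  H-Cl: 1 × 437 = 437
  Σ(formed) = 4267 kJ
ΔH = Σ(broken) − Σ(formed) = 4126 − 4267 = −141 kJ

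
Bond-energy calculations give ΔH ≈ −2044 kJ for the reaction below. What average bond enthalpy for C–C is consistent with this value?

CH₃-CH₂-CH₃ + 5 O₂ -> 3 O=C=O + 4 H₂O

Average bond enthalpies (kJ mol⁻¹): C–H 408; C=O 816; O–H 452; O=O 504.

D(C–C) ≈ 342 kJ/mol

Let D be the C–C bond energy.
Σ(broken) = 2×D + 8×408 + 5×504 = 5784 + 2D
Σ(formed) = 6×816 + 8×452 = 8512
ΔH = Σ(broken) − Σ(formed) = (5784 + 2D) − (8512) = −2728 + 2D
Setting this equal to −2044 kJ gives 2D = 684, so D = 342 kJ/mol.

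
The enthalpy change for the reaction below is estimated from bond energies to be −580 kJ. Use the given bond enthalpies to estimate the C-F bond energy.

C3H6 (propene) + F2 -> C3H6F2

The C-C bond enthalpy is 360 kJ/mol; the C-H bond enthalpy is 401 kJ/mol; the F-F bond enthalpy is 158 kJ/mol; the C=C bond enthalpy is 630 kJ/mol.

Let D be the C-F bond energy.
Σ(broken) = 1×360 + 6×401 + 1×630 + 1×158 = 3554
Σ(formed) = 2×360 + 2×D + 6×401 = 3126 + 2D
ΔH = Σ(broken) − Σ(formed) = (3554) − (3126 + 2D) = +428 − 2D
Setting this equal to −580 kJ gives 2D = 1008, so D = 504 kJ/mol.

D(C-F) ≈ 504 kJ/mol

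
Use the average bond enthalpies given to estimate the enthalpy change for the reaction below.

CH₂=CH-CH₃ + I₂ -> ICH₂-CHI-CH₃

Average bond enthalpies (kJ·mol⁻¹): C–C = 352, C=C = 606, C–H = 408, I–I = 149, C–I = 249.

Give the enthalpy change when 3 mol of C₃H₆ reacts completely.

Bonds broken (reactants):
  C–C: 1 × 352 = 352
  C–H: 6 × 408 = 2448
  C=C: 1 × 606 = 606
  I–I: 1 × 149 = 149
  Σ(broken) = 3555 kJ
Bonds formed (products):
  C–C: 2 × 352 = 704
  C–H: 6 × 408 = 2448
  C–I: 2 × 249 = 498
  Σ(formed) = 3650 kJ
ΔH = Σ(broken) − Σ(formed) = 3555 − 3650 = −95 kJ
For 3× the reaction as written: 3 × (−95) = −285 kJ

ΔH = −285 kJ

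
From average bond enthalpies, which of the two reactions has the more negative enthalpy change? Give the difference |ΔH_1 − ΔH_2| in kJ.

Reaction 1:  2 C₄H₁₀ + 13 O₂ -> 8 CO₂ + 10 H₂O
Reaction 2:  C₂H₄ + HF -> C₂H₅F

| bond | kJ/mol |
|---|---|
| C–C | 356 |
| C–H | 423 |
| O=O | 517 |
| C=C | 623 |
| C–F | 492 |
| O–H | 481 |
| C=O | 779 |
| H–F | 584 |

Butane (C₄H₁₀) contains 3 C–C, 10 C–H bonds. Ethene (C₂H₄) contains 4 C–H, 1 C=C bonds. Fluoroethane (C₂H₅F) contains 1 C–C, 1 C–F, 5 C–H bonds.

Reaction 1, by 4703 kJ

Reaction 1:
  Bonds broken (reactants):
    C–C: 6 × 356 = 2136
    C–H: 20 × 423 = 8460
    O=O: 13 × 517 = 6721
    Σ(broken) = 17317 kJ
  Bonds formed (products):
    C=O: 16 × 779 = 12464
    O–H: 20 × 481 = 9620
    Σ(formed) = 22084 kJ
  ΔH_1 = 17317 − 22084 = −4767 kJ
Reaction 2:
  Bonds broken (reactants):
    C–H: 4 × 423 = 1692
    C=C: 1 × 623 = 623
    H–F: 1 × 584 = 584
    Σ(broken) = 2899 kJ
  Bonds formed (products):
    C–C: 1 × 356 = 356
    C–F: 1 × 492 = 492
    C–H: 5 × 423 = 2115
    Σ(formed) = 2963 kJ
  ΔH_2 = 2899 − 2963 = −64 kJ
ΔH_1 − ΔH_2 = −4703 kJ, so reaction 1 has the more negative ΔH; |ΔH_1 − ΔH_2| = 4703 kJ.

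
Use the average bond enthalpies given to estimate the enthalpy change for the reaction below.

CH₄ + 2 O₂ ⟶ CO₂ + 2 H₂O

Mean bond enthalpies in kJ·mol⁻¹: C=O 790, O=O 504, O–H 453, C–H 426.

Bonds broken (reactants):
  C–H: 4 × 426 = 1704
  O=O: 2 × 504 = 1008
  Σ(broken) = 2712 kJ
Bonds formed (products):
  C=O: 2 × 790 = 1580
  O–H: 4 × 453 = 1812
  Σ(formed) = 3392 kJ
ΔH = Σ(broken) − Σ(formed) = 2712 − 3392 = −680 kJ

ΔH ≈ −680 kJ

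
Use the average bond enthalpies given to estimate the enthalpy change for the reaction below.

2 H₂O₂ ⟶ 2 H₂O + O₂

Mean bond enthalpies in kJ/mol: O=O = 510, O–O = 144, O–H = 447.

ΔH ≈ −222 kJ

Bonds broken (reactants):
  O–H: 4 × 447 = 1788
  O–O: 2 × 144 = 288
  Σ(broken) = 2076 kJ
Bonds formed (products):
  O–H: 4 × 447 = 1788
  O=O: 1 × 510 = 510
  Σ(formed) = 2298 kJ
ΔH = Σ(broken) − Σ(formed) = 2076 − 2298 = −222 kJ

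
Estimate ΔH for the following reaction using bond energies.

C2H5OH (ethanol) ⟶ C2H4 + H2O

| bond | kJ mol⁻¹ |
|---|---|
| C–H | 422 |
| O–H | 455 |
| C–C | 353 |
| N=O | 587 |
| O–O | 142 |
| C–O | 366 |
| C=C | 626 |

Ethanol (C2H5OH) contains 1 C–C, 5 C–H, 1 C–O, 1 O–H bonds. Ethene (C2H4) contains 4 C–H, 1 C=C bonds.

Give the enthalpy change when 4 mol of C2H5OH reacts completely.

Bonds broken (reactants):
  C–C: 1 × 353 = 353
  C–H: 5 × 422 = 2110
  C–O: 1 × 366 = 366
  O–H: 1 × 455 = 455
  Σ(broken) = 3284 kJ
Bonds formed (products):
  C–H: 4 × 422 = 1688
  C=C: 1 × 626 = 626
  O–H: 2 × 455 = 910
  Σ(formed) = 3224 kJ
ΔH = Σ(broken) − Σ(formed) = 3284 − 3224 = +60 kJ
For 4× the reaction as written: 4 × (+60) = +240 kJ

ΔH = +240 kJ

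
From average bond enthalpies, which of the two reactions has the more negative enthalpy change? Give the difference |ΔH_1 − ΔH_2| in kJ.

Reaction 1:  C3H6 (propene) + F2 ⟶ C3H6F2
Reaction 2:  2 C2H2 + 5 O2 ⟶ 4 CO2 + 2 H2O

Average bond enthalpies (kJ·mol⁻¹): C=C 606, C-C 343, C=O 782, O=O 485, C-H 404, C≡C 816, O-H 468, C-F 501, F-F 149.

Reaction 2, by 1865 kJ

Reaction 1:
  Bonds broken (reactants):
    C-C: 1 × 343 = 343
    C-H: 6 × 404 = 2424
    C=C: 1 × 606 = 606
    F-F: 1 × 149 = 149
    Σ(broken) = 3522 kJ
  Bonds formed (products):
    C-C: 2 × 343 = 686
    C-F: 2 × 501 = 1002
    C-H: 6 × 404 = 2424
    Σ(formed) = 4112 kJ
  ΔH_1 = 3522 − 4112 = −590 kJ
Reaction 2:
  Bonds broken (reactants):
    C≡C: 2 × 816 = 1632
    C-H: 4 × 404 = 1616
    O=O: 5 × 485 = 2425
    Σ(broken) = 5673 kJ
  Bonds formed (products):
    C=O: 8 × 782 = 6256
    O-H: 4 × 468 = 1872
    Σ(formed) = 8128 kJ
  ΔH_2 = 5673 − 8128 = −2455 kJ
ΔH_1 − ΔH_2 = +1865 kJ, so reaction 2 has the more negative ΔH; |ΔH_1 − ΔH_2| = 1865 kJ.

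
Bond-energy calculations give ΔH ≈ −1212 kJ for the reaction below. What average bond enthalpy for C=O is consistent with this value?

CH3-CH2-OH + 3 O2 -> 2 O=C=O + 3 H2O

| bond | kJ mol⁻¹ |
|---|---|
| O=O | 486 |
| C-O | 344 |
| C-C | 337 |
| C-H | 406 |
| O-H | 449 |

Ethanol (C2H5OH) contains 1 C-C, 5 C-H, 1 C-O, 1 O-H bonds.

D(C=O) ≈ 784 kJ/mol

Let D be the C=O bond energy.
Σ(broken) = 1×337 + 5×406 + 1×344 + 1×449 + 3×486 = 4618
Σ(formed) = 4×D + 6×449 = 2694 + 4D
ΔH = Σ(broken) − Σ(formed) = (4618) − (2694 + 4D) = +1924 − 4D
Setting this equal to −1212 kJ gives 4D = 3136, so D = 784 kJ/mol.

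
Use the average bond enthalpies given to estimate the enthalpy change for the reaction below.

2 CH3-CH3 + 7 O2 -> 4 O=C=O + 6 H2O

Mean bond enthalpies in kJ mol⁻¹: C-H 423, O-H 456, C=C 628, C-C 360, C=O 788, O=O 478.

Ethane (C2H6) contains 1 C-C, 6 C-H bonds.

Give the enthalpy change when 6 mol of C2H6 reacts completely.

ΔH = −7902 kJ

Bonds broken (reactants):
  C-C: 2 × 360 = 720
  C-H: 12 × 423 = 5076
  O=O: 7 × 478 = 3346
  Σ(broken) = 9142 kJ
Bonds formed (products):
  C=O: 8 × 788 = 6304
  O-H: 12 × 456 = 5472
  Σ(formed) = 11776 kJ
ΔH = Σ(broken) − Σ(formed) = 9142 − 11776 = −2634 kJ
For 3× the reaction as written: 3 × (−2634) = −7902 kJ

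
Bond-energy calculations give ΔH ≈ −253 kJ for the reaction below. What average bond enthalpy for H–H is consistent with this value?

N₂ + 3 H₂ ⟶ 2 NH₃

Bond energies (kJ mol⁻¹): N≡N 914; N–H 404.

Let D be the H–H bond energy.
Σ(broken) = 3×D + 1×914 = 914 + 3D
Σ(formed) = 6×404 = 2424
ΔH = Σ(broken) − Σ(formed) = (914 + 3D) − (2424) = −1510 + 3D
Setting this equal to −253 kJ gives 3D = 1257, so D = 419 kJ/mol.

D(H–H) ≈ 419 kJ/mol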